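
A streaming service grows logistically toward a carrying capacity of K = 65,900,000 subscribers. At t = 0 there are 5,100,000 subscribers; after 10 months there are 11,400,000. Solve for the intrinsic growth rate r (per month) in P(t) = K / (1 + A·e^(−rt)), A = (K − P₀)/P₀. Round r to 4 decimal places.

A = (65900000 − 5100000)/5100000 = 11.92157
11400000 = 65900000/(1 + 11.92157·e^(−r·10)) → e^(−10r) = (5.7807 − 1)/11.92157 = 0.401013
r = −ln(0.401013)/10 = 0.91376/10

r ≈ 0.0914 per month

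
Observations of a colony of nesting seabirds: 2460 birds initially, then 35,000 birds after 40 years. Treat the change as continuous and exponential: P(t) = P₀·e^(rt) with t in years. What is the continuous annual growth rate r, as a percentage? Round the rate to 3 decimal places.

35000 = 2460 · e^(r·40)
e^(40r) = 35000/2460 = 14.22764
r = ln(14.22764) / 40 = 2.65519 / 40

r ≈ 6.638% per year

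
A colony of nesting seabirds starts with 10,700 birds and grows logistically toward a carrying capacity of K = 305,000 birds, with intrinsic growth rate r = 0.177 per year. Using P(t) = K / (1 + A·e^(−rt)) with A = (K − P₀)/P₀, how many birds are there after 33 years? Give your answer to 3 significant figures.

≈ 282,000 birds

A = (305000 − 10700)/10700 = 27.50467
P(33) = 305000 / (1 + 27.50467·e^(−0.177·33)) = 305000 / (1 + 27.50467·0.002906)
= 305000 / 1.07993 ≈ 282426.55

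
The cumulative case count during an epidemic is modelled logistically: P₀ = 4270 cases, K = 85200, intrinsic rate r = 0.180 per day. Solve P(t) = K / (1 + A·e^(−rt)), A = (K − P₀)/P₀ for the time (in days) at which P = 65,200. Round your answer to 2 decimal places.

t ≈ 22.91 days

A = (85200 − 4270)/4270 = 18.95316
65200 = 85200/(1 + 18.95316·e^(−0.18t)) → 1 + 18.95316·e^(−0.18t) = 1.30675
e^(−0.18t) = 0.016185 → t = ln(61.78731)/0.18 = 4.1237/0.18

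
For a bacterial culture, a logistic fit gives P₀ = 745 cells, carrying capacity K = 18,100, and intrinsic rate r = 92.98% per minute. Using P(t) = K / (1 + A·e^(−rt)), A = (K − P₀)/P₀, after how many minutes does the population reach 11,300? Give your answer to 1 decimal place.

t ≈ 3.9 minutes

A = (18100 − 745)/745 = 23.2953
11300 = 18100/(1 + 23.2953·e^(−0.9298t)) → 1 + 23.2953·e^(−0.9298t) = 1.60177
e^(−0.9298t) = 0.025832 → t = ln(38.71131)/0.9298 = 3.65613/0.9298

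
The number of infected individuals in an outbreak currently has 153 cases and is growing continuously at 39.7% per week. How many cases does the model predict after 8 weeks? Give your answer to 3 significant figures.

≈ 3,660 cases

P(8) = 153 · e^(0.397·8) = 153 · e^(3.176)
= 153 · 23.95076 ≈ 3664.47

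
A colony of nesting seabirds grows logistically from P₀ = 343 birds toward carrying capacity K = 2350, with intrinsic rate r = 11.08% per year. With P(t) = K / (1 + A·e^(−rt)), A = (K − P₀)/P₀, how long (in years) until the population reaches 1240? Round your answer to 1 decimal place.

t ≈ 16.9 years

A = (2350 − 343)/343 = 5.85131
1240 = 2350/(1 + 5.85131·e^(−0.1108t)) → 1 + 5.85131·e^(−0.1108t) = 1.89516
e^(−0.1108t) = 0.152985 → t = ln(6.5366)/0.1108 = 1.87742/0.1108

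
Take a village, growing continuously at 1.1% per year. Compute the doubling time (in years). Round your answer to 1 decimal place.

doubling time = ln(2) / |r| = 0.69315 / 0.011

doubling time ≈ 63.0 years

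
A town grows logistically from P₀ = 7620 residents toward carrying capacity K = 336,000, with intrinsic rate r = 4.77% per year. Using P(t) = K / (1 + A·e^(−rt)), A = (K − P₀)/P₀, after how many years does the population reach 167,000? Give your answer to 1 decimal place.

A = (336000 − 7620)/7620 = 43.09449
167000 = 336000/(1 + 43.09449·e^(−0.0477t)) → 1 + 43.09449·e^(−0.0477t) = 2.01198
e^(−0.0477t) = 0.023483 → t = ln(42.58449)/0.0477 = 3.75149/0.0477

t ≈ 78.6 years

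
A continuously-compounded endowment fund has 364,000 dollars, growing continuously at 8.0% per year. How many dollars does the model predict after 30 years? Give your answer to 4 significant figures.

P(30) = 364000 · e^(0.08·30) = 364000 · e^(2.4)
= 364000 · 11.02318 ≈ 4012436.2

≈ 4,012,000 dollars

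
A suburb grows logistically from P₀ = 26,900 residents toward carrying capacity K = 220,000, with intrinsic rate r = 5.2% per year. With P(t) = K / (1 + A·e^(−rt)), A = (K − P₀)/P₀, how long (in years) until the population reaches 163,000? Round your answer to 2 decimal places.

t ≈ 58.11 years

A = (220000 − 26900)/26900 = 7.17844
163000 = 220000/(1 + 7.17844·e^(−0.052t)) → 1 + 7.17844·e^(−0.052t) = 1.34969
e^(−0.052t) = 0.048714 → t = ln(20.52782)/0.052 = 3.02178/0.052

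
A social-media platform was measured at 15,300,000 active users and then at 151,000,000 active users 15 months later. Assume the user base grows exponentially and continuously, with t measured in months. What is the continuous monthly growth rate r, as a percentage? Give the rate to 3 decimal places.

151000000 = 15300000 · e^(r·15)
e^(15r) = 151000000/15300000 = 9.86928
r = ln(9.86928) / 15 = 2.28943 / 15

r ≈ 15.263% per month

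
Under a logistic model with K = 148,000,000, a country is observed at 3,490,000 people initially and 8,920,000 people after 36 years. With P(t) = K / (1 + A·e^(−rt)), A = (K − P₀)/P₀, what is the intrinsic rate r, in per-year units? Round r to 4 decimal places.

r ≈ 0.0271 per year

A = (148000000 − 3490000)/3490000 = 41.40688
8920000 = 148000000/(1 + 41.40688·e^(−r·36)) → e^(−36r) = (16.59193 − 1)/41.40688 = 0.376554
r = −ln(0.376554)/36 = 0.97669/36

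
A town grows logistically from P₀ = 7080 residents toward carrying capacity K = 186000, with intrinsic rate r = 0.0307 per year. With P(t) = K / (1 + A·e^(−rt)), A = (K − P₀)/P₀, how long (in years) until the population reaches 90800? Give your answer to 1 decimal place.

t ≈ 103.7 years

A = (186000 − 7080)/7080 = 25.27119
90800 = 186000/(1 + 25.27119·e^(−0.0307t)) → 1 + 25.27119·e^(−0.0307t) = 2.04846
e^(−0.0307t) = 0.041488 → t = ln(24.10319)/0.0307 = 3.18234/0.0307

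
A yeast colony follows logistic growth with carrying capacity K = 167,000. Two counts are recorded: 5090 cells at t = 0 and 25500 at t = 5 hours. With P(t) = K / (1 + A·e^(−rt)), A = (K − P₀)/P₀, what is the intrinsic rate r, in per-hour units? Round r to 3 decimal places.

A = (167000 − 5090)/5090 = 31.80943
25500 = 167000/(1 + 31.80943·e^(−r·5)) → e^(−5r) = (6.54902 − 1)/31.80943 = 0.174446
r = −ln(0.174446)/5 = 1.74614/5

r ≈ 0.349 per hour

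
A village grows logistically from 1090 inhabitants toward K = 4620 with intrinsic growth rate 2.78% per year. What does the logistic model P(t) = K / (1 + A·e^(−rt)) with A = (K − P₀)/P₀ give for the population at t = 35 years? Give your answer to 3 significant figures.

≈ 2,080 inhabitants

A = (4620 − 1090)/1090 = 3.23853
P(35) = 4620 / (1 + 3.23853·e^(−0.0278·35)) = 4620 / (1 + 3.23853·0.377947)
= 4620 / 2.224 ≈ 2077.34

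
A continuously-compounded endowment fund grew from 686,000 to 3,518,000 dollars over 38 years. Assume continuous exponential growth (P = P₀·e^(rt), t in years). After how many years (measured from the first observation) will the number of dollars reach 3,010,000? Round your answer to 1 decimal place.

r = ln(3518000/686000) / 38 ≈ 0.04302 per year
t = ln(3010000/686000) / r = 1.47882 / 0.04302 ≈ 34.375

t ≈ 34.4 years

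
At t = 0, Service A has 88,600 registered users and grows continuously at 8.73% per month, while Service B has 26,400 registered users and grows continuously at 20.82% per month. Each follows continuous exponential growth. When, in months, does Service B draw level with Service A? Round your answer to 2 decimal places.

88600·e^(0.0873t) = 26400·e^(0.2082t)
88600/26400 = e^((0.2082 − 0.0873)t) → ln(3.35606) = 0.1209·t
t = 1.21077 / 0.1209

t ≈ 10.01 months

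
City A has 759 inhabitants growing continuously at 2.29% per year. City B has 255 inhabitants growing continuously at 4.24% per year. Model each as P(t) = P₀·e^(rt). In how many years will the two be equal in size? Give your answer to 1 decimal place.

t ≈ 55.9 years

759·e^(0.0229t) = 255·e^(0.0424t)
759/255 = e^((0.0424 − 0.0229)t) → ln(2.97647) = 0.0195·t
t = 1.09074 / 0.0195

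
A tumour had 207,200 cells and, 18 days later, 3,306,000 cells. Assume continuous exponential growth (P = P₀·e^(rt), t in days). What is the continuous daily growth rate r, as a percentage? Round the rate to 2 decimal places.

r ≈ 15.39% per day

3306000 = 207200 · e^(r·18)
e^(18r) = 3306000/207200 = 15.9556
r = ln(15.9556) / 18 = 2.76981 / 18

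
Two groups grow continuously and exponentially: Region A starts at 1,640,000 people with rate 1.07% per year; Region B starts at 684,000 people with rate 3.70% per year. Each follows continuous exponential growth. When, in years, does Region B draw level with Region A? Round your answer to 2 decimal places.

t ≈ 33.25 years

1640000·e^(0.0107t) = 684000·e^(0.037t)
1640000/684000 = e^((0.037 − 0.0107)t) → ln(2.39766) = 0.0263·t
t = 0.87449 / 0.0263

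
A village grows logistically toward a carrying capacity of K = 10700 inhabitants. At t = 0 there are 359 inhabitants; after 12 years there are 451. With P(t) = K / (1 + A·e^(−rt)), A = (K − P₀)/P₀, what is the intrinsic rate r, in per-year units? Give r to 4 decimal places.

r ≈ 0.0198 per year

A = (10700 − 359)/359 = 28.80501
451 = 10700/(1 + 28.80501·e^(−r·12)) → e^(−12r) = (23.72506 − 1)/28.80501 = 0.788927
r = −ln(0.788927)/12 = 0.23708/12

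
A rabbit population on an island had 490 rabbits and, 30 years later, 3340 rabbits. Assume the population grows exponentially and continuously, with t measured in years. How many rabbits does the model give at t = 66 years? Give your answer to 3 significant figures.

r = ln(3340/490) / 30 ≈ 0.063977 per year
P(66) = 490 · e^(0.063977·66) = 490 · 68.20416 ≈ 33420.04

≈ 33,400 rabbits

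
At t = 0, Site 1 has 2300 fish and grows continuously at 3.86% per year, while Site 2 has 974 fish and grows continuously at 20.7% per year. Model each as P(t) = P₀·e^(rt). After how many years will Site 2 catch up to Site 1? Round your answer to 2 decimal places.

t ≈ 5.10 years

2300·e^(0.0386t) = 974·e^(0.207t)
2300/974 = e^((0.207 − 0.0386)t) → ln(2.3614) = 0.1684·t
t = 0.85925 / 0.1684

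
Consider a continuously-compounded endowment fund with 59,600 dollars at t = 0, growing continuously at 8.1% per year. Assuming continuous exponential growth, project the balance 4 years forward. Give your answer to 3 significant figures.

P(4) = 59600 · e^(0.081·4) = 59600 · e^(0.324)
= 59600 · 1.38265 ≈ 82405.78

≈ 82,400 dollars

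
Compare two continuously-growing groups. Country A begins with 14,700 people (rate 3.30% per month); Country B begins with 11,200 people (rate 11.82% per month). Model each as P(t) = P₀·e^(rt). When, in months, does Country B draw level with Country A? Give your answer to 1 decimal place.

t ≈ 3.2 months

14700·e^(0.033t) = 11200·e^(0.1182t)
14700/11200 = e^((0.1182 − 0.033)t) → ln(1.3125) = 0.0852·t
t = 0.27193 / 0.0852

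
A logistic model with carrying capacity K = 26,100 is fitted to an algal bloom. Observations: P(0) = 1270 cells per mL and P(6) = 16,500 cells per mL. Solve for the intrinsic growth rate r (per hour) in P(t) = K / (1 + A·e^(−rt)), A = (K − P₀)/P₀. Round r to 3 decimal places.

r ≈ 0.586 per hour

A = (26100 − 1270)/1270 = 19.55118
16500 = 26100/(1 + 19.55118·e^(−r·6)) → e^(−6r) = (1.58182 − 1)/19.55118 = 0.029759
r = −ln(0.029759)/6 = 3.51463/6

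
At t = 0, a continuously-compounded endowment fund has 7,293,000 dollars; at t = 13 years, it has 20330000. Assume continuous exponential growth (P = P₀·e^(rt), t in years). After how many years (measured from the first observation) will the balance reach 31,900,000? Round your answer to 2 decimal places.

t ≈ 18.71 years

r = ln(20330000/7293000) / 13 ≈ 0.07886 per year
t = ln(31900000/7293000) / r = 1.47569 / 0.07886 ≈ 18.713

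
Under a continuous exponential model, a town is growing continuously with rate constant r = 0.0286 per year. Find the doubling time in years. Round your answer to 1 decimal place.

doubling time ≈ 24.2 years

doubling time = ln(2) / |r| = 0.69315 / 0.0286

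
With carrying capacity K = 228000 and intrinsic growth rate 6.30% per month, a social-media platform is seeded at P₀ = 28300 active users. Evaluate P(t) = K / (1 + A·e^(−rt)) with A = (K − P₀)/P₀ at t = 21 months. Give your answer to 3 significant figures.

≈ 79,200 active users

A = (228000 − 28300)/28300 = 7.05654
P(21) = 228000 / (1 + 7.05654·e^(−0.063·21)) = 228000 / (1 + 7.05654·0.266335)
= 228000 / 2.8794 ≈ 79183.07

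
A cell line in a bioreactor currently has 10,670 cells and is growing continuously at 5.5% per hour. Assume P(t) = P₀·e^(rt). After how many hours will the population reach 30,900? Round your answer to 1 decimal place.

30900 = 10670 · e^(0.055·t)
t = ln(30900/10670) / 0.055 = ln(2.89597) / 0.055 = 1.06332 / 0.055

t ≈ 19.3 hours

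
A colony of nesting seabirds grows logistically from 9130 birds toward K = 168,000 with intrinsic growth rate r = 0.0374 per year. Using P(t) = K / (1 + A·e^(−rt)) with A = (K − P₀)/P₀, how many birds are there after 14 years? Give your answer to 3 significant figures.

A = (168000 − 9130)/9130 = 17.40088
P(14) = 168000 / (1 + 17.40088·e^(−0.0374·14)) = 168000 / (1 + 17.40088·0.592384)
= 168000 / 11.308 ≈ 14856.73

≈ 14,900 birds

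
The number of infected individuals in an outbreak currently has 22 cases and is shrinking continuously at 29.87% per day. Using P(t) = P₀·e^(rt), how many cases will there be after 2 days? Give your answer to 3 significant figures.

P(2) = 22 · e^(-0.2987·2) = 22 · e^(-0.5974)
= 22 · 0.55024 ≈ 12.11

≈ 12.1 cases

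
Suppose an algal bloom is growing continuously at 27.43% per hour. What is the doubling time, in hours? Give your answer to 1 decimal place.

doubling time ≈ 2.5 hours

doubling time = ln(2) / |r| = 0.69315 / 0.2743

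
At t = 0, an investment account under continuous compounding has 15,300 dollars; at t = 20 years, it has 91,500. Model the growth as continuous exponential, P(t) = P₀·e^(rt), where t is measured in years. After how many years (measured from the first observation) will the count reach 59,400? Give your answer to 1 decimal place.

r = ln(91500/15300) / 20 ≈ 0.089424 per year
t = ln(59400/15300) / r = 1.35644 / 0.089424 ≈ 15.169

t ≈ 15.2 years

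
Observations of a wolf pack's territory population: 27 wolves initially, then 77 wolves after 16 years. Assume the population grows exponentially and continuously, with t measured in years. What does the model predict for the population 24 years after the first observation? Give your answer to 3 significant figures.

r = ln(77/27) / 16 ≈ 0.065498 per year
P(24) = 27 · e^(0.065498·24) = 27 · 4.81604 ≈ 130.03

≈ 130 wolves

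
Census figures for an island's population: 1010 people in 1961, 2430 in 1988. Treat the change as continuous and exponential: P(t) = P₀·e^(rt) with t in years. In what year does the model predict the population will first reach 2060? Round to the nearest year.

year 1983

r = ln(2430/1010) / 27 = 0.87794/27 ≈ 0.032516 per year
t = ln(2060/1010) / r = 0.71276/0.032516 ≈ 21.92 years after 1961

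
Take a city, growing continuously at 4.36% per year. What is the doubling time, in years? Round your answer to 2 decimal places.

doubling time = ln(2) / |r| = 0.69315 / 0.0436

doubling time ≈ 15.90 years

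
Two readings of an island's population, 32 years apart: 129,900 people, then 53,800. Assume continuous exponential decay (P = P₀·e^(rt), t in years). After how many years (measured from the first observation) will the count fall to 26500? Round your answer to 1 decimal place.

t ≈ 57.7 years

r = ln(53800/129900) / 32 ≈ -0.027547 per year
t = ln(26500/129900) / r = -1.58962 / -0.027547 ≈ 57.707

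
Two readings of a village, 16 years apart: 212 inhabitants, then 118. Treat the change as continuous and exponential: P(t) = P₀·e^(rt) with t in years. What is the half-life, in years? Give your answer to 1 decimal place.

r = ln(118/212) / 16 = ln(0.5566) / 16 ≈ -0.036619 per year
half-life = ln 2 / |r| = 0.69315 / 0.036619

half-life ≈ 18.9 years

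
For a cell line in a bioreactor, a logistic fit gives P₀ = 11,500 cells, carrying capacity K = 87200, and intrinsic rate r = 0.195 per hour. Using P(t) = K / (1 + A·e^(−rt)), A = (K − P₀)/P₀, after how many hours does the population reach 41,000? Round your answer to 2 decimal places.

A = (87200 − 11500)/11500 = 6.58261
41000 = 87200/(1 + 6.58261·e^(−0.195t)) → 1 + 6.58261·e^(−0.195t) = 2.12683
e^(−0.195t) = 0.171183 → t = ln(5.84171)/0.195 = 1.76502/0.195

t ≈ 9.05 hours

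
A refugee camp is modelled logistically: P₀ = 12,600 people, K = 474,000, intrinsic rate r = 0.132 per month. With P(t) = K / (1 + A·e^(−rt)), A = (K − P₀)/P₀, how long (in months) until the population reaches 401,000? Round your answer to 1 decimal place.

t ≈ 40.2 months

A = (474000 − 12600)/12600 = 36.61905
401000 = 474000/(1 + 36.61905·e^(−0.132t)) → 1 + 36.61905·e^(−0.132t) = 1.18204
e^(−0.132t) = 0.004971 → t = ln(201.15395)/0.132 = 5.30407/0.132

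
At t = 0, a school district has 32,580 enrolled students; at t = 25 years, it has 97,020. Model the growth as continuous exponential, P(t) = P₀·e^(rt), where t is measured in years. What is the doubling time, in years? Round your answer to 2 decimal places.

r = ln(97020/32580) / 25 = ln(2.9779) / 25 ≈ 0.043649 per year
doubling time = ln 2 / |r| = 0.69315 / 0.043649

doubling time ≈ 15.88 years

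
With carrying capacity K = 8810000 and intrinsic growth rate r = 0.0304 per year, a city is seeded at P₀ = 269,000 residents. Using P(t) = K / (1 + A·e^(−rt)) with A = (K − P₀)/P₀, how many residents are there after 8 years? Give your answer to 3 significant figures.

A = (8810000 − 269000)/269000 = 31.75093
P(8) = 8810000 / (1 + 31.75093·e^(−0.0304·8)) = 8810000 / (1 + 31.75093·0.784115)
= 8810000 / 25.89637 ≈ 340202.13

≈ 340,000 residents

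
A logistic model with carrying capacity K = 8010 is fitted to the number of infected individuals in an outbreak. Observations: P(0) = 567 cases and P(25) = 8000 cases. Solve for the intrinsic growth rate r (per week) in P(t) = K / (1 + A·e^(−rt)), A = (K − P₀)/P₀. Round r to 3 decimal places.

r ≈ 0.370 per week

A = (8010 − 567)/567 = 13.12698
8000 = 8010/(1 + 13.12698·e^(−r·25)) → e^(−25r) = (1.00125 − 1)/13.12698 = 0.000095
r = −ln(0.000095)/25 = 9.25928/25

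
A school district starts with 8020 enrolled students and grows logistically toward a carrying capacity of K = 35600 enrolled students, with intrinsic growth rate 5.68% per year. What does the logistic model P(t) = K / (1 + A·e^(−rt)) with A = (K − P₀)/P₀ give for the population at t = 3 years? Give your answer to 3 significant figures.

≈ 9,130 enrolled students

A = (35600 − 8020)/8020 = 3.4389
P(3) = 35600 / (1 + 3.4389·e^(−0.0568·3)) = 35600 / (1 + 3.4389·0.843327)
= 35600 / 3.90012 ≈ 9127.92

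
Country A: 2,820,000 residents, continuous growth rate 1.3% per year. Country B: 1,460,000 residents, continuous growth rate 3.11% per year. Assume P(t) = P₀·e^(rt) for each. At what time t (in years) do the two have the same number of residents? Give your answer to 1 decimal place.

t ≈ 36.4 years

2820000·e^(0.013t) = 1460000·e^(0.0311t)
2820000/1460000 = e^((0.0311 − 0.013)t) → ln(1.93151) = 0.0181·t
t = 0.6583 / 0.0181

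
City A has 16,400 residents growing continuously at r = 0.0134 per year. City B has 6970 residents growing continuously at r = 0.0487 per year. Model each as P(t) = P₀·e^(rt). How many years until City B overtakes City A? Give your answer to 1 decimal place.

16400·e^(0.0134t) = 6970·e^(0.0487t)
16400/6970 = e^((0.0487 − 0.0134)t) → ln(2.35294) = 0.0353·t
t = 0.85567 / 0.0353

t ≈ 24.2 years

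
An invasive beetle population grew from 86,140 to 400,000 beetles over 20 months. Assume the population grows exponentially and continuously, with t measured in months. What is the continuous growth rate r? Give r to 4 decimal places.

r ≈ 0.0768 per month

400000 = 86140 · e^(r·20)
e^(20r) = 400000/86140 = 4.6436
r = ln(4.6436) / 20 = 1.53549 / 20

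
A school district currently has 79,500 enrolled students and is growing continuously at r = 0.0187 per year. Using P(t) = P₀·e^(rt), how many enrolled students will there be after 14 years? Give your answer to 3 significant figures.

≈ 103,000 enrolled students

P(14) = 79500 · e^(0.0187·14) = 79500 · e^(0.2618)
= 79500 · 1.29927 ≈ 103291.7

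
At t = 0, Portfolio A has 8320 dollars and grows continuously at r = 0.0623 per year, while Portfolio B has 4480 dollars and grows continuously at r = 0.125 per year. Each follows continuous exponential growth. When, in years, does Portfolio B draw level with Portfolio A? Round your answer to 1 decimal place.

t ≈ 9.9 years

8320·e^(0.0623t) = 4480·e^(0.125t)
8320/4480 = e^((0.125 − 0.0623)t) → ln(1.85714) = 0.0627·t
t = 0.61904 / 0.0627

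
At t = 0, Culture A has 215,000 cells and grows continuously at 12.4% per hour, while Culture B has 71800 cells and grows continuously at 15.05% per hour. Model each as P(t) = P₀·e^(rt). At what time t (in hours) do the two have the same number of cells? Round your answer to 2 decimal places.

t ≈ 41.39 hours

215000·e^(0.124t) = 71800·e^(0.1505t)
215000/71800 = e^((0.1505 − 0.124)t) → ln(2.99443) = 0.0265·t
t = 1.09675 / 0.0265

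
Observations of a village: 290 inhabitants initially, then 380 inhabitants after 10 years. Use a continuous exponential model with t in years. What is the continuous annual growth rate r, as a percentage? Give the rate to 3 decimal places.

r ≈ 2.703% per year

380 = 290 · e^(r·10)
e^(10r) = 380/290 = 1.31034
r = ln(1.31034) / 10 = 0.27029 / 10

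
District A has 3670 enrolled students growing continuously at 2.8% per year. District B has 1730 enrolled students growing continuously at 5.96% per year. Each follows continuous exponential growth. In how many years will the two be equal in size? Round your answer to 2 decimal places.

t ≈ 23.80 years

3670·e^(0.028t) = 1730·e^(0.0596t)
3670/1730 = e^((0.0596 − 0.028)t) → ln(2.12139) = 0.0316·t
t = 0.75207 / 0.0316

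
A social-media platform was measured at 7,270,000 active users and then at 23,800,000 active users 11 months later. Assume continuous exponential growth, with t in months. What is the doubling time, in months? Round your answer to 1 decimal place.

doubling time ≈ 6.4 months

r = ln(23800000/7270000) / 11 = ln(3.27373) / 11 ≈ 0.107812 per month
doubling time = ln 2 / |r| = 0.69315 / 0.107812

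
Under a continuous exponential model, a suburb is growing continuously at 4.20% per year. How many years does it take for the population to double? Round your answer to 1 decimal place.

doubling time = ln(2) / |r| = 0.69315 / 0.042

doubling time ≈ 16.5 years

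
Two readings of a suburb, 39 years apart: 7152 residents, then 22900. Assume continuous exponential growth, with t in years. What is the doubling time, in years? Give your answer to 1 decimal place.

doubling time ≈ 23.2 years

r = ln(22900/7152) / 39 = ln(3.2019) / 39 ≈ 0.02984 per year
doubling time = ln 2 / |r| = 0.69315 / 0.02984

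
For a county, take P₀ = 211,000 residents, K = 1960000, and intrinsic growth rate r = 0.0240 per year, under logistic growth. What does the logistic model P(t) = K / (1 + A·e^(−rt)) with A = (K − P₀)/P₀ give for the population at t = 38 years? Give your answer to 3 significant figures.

≈ 453,000 residents

A = (1960000 − 211000)/211000 = 8.2891
P(38) = 1960000 / (1 + 8.2891·e^(−0.024·38)) = 1960000 / (1 + 8.2891·0.40172)
= 1960000 / 4.3299 ≈ 452666.67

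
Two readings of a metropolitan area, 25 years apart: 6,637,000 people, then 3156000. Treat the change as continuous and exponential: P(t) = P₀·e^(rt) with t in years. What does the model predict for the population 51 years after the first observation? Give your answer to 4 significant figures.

≈ 1,457,000 people

r = ln(3156000/6637000) / 25 ≈ -0.029734 per year
P(51) = 6637000 · e^(-0.029734·51) = 6637000 · 0.21949 ≈ 1456762.58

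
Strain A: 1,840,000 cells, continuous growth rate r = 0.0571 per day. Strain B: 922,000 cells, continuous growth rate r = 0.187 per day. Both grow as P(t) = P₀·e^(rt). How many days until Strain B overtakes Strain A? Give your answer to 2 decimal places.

1840000·e^(0.0571t) = 922000·e^(0.187t)
1840000/922000 = e^((0.187 − 0.0571)t) → ln(1.99566) = 0.1299·t
t = 0.69098 / 0.1299

t ≈ 5.32 days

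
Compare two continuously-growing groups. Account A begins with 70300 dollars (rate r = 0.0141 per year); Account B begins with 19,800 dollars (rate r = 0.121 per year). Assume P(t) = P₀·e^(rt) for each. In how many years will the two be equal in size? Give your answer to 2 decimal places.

70300·e^(0.0141t) = 19800·e^(0.121t)
70300/19800 = e^((0.121 − 0.0141)t) → ln(3.55051) = 0.1069·t
t = 1.26709 / 0.1069

t ≈ 11.85 years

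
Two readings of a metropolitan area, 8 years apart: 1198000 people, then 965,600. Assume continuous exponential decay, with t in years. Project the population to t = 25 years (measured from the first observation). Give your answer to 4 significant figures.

≈ 610,600 people

r = ln(965600/1198000) / 8 ≈ -0.026957 per year
P(25) = 1198000 · e^(-0.026957·25) = 1198000 · 0.5097 ≈ 610619.53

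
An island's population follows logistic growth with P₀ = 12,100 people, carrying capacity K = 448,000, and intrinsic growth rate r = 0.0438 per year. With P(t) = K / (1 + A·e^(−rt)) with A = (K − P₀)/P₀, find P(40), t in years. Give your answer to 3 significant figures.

A = (448000 − 12100)/12100 = 36.02479
P(40) = 448000 / (1 + 36.02479·e^(−0.0438·40)) = 448000 / (1 + 36.02479·0.173427)
= 448000 / 7.24766 ≈ 61813.03

≈ 61,800 people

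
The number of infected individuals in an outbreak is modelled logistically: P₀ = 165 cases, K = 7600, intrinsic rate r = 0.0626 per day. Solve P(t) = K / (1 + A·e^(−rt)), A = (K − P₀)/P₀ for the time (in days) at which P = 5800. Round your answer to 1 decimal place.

A = (7600 − 165)/165 = 45.06061
5800 = 7600/(1 + 45.06061·e^(−0.0626t)) → 1 + 45.06061·e^(−0.0626t) = 1.31034
e^(−0.0626t) = 0.006887 → t = ln(145.19529)/0.0626 = 4.97808/0.0626

t ≈ 79.5 days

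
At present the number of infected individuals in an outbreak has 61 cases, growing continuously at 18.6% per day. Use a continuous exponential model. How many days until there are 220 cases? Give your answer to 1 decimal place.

220 = 61 · e^(0.186·t)
t = ln(220/61) / 0.186 = ln(3.60656) / 0.186 = 1.28275 / 0.186

t ≈ 6.9 days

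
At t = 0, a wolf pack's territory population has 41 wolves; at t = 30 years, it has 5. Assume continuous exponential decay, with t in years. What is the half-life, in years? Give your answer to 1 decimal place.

r = ln(5/41) / 30 = ln(0.12195) / 30 ≈ -0.070138 per year
half-life = ln 2 / |r| = 0.69315 / 0.070138

half-life ≈ 9.9 years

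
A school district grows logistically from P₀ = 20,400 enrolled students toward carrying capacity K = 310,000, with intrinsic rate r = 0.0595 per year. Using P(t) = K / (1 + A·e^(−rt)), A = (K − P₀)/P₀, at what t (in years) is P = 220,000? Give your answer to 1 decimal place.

t ≈ 59.6 years

A = (310000 − 20400)/20400 = 14.19608
220000 = 310000/(1 + 14.19608·e^(−0.0595t)) → 1 + 14.19608·e^(−0.0595t) = 1.40909
e^(−0.0595t) = 0.028817 → t = ln(34.70153)/0.0595 = 3.54678/0.0595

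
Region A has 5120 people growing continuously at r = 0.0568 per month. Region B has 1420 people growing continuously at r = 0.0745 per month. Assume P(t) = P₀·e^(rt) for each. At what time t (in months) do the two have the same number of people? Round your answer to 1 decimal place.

t ≈ 72.5 months

5120·e^(0.0568t) = 1420·e^(0.0745t)
5120/1420 = e^((0.0745 − 0.0568)t) → ln(3.60563) = 0.0177·t
t = 1.2825 / 0.0177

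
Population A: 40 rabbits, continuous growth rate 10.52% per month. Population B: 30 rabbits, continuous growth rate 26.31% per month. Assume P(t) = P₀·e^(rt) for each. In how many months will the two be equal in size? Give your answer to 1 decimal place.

40·e^(0.1052t) = 30·e^(0.2631t)
40/30 = e^((0.2631 − 0.1052)t) → ln(1.33333) = 0.1579·t
t = 0.28768 / 0.1579

t ≈ 1.8 months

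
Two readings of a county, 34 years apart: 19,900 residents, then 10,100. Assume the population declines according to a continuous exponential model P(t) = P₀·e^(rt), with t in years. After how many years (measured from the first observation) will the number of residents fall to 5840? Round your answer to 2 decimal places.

t ≈ 61.46 years

r = ln(10100/19900) / 34 ≈ -0.019947 per year
t = ln(5840/19900) / r = -1.22599 / -0.019947 ≈ 61.464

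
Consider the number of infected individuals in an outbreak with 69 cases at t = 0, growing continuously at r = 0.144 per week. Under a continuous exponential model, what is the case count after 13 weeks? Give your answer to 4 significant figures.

P(13) = 69 · e^(0.144·13) = 69 · e^(1.872)
= 69 · 6.50129 ≈ 448.59

≈ 448.6 cases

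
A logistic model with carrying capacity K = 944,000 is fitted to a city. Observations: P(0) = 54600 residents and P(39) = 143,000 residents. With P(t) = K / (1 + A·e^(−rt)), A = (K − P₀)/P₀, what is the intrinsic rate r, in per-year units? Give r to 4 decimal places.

r ≈ 0.0274 per year

A = (944000 − 54600)/54600 = 16.28938
143000 = 944000/(1 + 16.28938·e^(−r·39)) → e^(−39r) = (6.6014 − 1)/16.28938 = 0.343868
r = −ln(0.343868)/39 = 1.0675/39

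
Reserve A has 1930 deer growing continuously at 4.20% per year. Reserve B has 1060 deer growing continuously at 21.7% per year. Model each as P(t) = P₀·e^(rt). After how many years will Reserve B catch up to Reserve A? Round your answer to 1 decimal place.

t ≈ 3.4 years

1930·e^(0.042t) = 1060·e^(0.217t)
1930/1060 = e^((0.217 − 0.042)t) → ln(1.82075) = 0.175·t
t = 0.59925 / 0.175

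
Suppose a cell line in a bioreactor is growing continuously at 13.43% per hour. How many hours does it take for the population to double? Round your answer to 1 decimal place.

doubling time = ln(2) / |r| = 0.69315 / 0.1343

doubling time ≈ 5.2 hours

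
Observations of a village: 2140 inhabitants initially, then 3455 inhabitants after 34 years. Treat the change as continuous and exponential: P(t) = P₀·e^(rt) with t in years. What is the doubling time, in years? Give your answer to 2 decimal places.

r = ln(3455/2140) / 34 = ln(1.61449) / 34 ≈ 0.014089 per year
doubling time = ln 2 / |r| = 0.69315 / 0.014089

doubling time ≈ 49.20 years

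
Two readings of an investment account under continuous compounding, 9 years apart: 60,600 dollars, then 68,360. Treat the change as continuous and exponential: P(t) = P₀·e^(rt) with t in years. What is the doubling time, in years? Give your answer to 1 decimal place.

doubling time ≈ 51.8 years

r = ln(68360/60600) / 9 = ln(1.12805) / 9 ≈ 0.013388 per year
doubling time = ln 2 / |r| = 0.69315 / 0.013388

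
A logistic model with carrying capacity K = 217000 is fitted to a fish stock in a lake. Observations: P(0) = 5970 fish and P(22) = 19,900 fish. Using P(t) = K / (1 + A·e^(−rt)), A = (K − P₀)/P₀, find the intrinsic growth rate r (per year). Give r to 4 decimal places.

A = (217000 − 5970)/5970 = 35.34841
19900 = 217000/(1 + 35.34841·e^(−r·22)) → e^(−22r) = (10.90452 − 1)/35.34841 = 0.280197
r = −ln(0.280197)/22 = 1.27226/22

r ≈ 0.0578 per year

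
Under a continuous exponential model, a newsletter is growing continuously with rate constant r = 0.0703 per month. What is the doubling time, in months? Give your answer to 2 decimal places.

doubling time = ln(2) / |r| = 0.69315 / 0.0703

doubling time ≈ 9.86 months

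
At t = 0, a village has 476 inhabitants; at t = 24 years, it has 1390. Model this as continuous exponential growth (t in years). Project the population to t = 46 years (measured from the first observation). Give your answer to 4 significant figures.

≈ 3,712 inhabitants

r = ln(1390/476) / 24 ≈ 0.044652 per year
P(46) = 476 · e^(0.044652·46) = 476 · 7.79887 ≈ 3712.26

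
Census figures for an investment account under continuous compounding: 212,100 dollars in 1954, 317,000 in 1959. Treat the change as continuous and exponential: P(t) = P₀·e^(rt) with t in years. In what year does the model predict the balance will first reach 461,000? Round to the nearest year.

year 1964

r = ln(317000/212100) / 5 = 0.40184/5 ≈ 0.080369 per year
t = ln(461000/212100) / r = 0.77634/0.080369 ≈ 9.66 years after 1954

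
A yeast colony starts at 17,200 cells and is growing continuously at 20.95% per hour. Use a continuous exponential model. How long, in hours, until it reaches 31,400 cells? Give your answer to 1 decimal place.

t ≈ 2.9 hours

31400 = 17200 · e^(0.2095·t)
t = ln(31400/17200) / 0.2095 = ln(1.82558) / 0.2095 = 0.6019 / 0.2095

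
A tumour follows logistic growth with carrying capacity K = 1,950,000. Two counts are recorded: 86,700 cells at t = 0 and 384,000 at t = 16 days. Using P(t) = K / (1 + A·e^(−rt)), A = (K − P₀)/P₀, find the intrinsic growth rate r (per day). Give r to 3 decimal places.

r ≈ 0.104 per day

A = (1950000 − 86700)/86700 = 21.49135
384000 = 1950000/(1 + 21.49135·e^(−r·16)) → e^(−16r) = (5.07812 − 1)/21.49135 = 0.189757
r = −ln(0.189757)/16 = 1.66201/16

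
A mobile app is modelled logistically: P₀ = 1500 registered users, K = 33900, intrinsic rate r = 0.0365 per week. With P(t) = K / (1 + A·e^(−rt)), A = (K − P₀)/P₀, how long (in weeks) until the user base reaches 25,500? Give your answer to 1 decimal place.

t ≈ 114.6 weeks

A = (33900 − 1500)/1500 = 21.6
25500 = 33900/(1 + 21.6·e^(−0.0365t)) → 1 + 21.6·e^(−0.0365t) = 1.32941
e^(−0.0365t) = 0.015251 → t = ln(65.57143)/0.0365 = 4.18314/0.0365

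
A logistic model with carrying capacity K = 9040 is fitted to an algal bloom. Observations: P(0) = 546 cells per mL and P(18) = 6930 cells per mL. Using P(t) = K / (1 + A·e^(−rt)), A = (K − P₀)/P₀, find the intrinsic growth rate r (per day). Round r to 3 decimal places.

A = (9040 − 546)/546 = 15.55678
6930 = 9040/(1 + 15.55678·e^(−r·18)) → e^(−18r) = (1.30447 − 1)/15.55678 = 0.019572
r = −ln(0.019572)/18 = 3.93367/18

r ≈ 0.219 per day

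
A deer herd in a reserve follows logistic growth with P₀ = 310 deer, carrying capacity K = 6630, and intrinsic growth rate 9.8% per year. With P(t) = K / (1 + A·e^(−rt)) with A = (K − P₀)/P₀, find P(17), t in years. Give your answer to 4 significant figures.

A = (6630 − 310)/310 = 20.3871
P(17) = 6630 / (1 + 20.3871·e^(−0.098·17)) = 6630 / (1 + 20.3871·0.189002)
= 6630 / 4.85319 ≈ 1366.11

≈ 1,366 deer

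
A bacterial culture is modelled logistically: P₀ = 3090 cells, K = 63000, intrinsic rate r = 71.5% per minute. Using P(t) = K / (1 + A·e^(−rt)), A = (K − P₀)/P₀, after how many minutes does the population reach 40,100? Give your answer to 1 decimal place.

A = (63000 − 3090)/3090 = 19.38835
40100 = 63000/(1 + 19.38835·e^(−0.715t)) → 1 + 19.38835·e^(−0.715t) = 1.57107
e^(−0.715t) = 0.029454 → t = ln(33.95078)/0.715 = 3.52491/0.715

t ≈ 4.9 minutes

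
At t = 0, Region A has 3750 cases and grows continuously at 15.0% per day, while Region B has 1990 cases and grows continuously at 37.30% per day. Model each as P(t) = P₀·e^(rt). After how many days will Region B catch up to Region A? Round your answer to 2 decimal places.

t ≈ 2.84 days

3750·e^(0.15t) = 1990·e^(0.373t)
3750/1990 = e^((0.373 − 0.15)t) → ln(1.88442) = 0.223·t
t = 0.63362 / 0.223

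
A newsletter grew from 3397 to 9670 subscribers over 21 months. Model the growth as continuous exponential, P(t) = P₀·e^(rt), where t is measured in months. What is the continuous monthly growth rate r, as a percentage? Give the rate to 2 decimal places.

r ≈ 4.98% per month

9670 = 3397 · e^(r·21)
e^(21r) = 9670/3397 = 2.84663
r = ln(2.84663) / 21 = 1.04614 / 21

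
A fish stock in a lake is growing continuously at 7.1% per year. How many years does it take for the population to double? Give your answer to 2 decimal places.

doubling time = ln(2) / |r| = 0.69315 / 0.071

doubling time ≈ 9.76 years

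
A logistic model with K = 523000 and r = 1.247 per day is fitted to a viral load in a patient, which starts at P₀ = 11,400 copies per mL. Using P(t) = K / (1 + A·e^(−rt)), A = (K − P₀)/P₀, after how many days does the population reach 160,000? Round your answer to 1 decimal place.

t ≈ 2.4 days

A = (523000 − 11400)/11400 = 44.87719
160000 = 523000/(1 + 44.87719·e^(−1.247t)) → 1 + 44.87719·e^(−1.247t) = 3.26875
e^(−1.247t) = 0.050555 → t = ln(19.78058)/1.247 = 2.9847/1.247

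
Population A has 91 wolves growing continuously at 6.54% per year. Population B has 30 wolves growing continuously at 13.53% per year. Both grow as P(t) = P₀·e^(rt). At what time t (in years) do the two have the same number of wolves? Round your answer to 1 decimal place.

t ≈ 15.9 years

91·e^(0.0654t) = 30·e^(0.1353t)
91/30 = e^((0.1353 − 0.0654)t) → ln(3.03333) = 0.0699·t
t = 1.10966 / 0.0699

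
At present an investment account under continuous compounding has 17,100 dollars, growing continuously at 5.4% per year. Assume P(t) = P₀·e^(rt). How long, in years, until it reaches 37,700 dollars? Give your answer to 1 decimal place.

t ≈ 14.6 years

37700 = 17100 · e^(0.054·t)
t = ln(37700/17100) / 0.054 = ln(2.20468) / 0.054 = 0.79058 / 0.054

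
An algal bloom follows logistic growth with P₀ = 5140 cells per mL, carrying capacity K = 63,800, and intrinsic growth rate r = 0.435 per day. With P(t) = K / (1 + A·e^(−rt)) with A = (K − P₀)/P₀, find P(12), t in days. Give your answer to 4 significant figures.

≈ 60,090 cells per mL

A = (63800 − 5140)/5140 = 11.41245
P(12) = 63800 / (1 + 11.41245·e^(−0.435·12)) = 63800 / (1 + 11.41245·0.005407)
= 63800 / 1.06171 ≈ 60091.69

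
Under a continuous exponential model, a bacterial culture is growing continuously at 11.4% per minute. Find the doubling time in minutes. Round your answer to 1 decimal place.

doubling time = ln(2) / |r| = 0.69315 / 0.114

doubling time ≈ 6.1 minutes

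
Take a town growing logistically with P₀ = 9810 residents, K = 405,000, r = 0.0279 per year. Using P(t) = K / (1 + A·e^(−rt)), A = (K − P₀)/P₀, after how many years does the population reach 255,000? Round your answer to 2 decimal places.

A = (405000 − 9810)/9810 = 40.2844
255000 = 405000/(1 + 40.2844·e^(−0.0279t)) → 1 + 40.2844·e^(−0.0279t) = 1.58824
e^(−0.0279t) = 0.014602 → t = ln(68.48349)/0.0279 = 4.22659/0.0279

t ≈ 151.49 years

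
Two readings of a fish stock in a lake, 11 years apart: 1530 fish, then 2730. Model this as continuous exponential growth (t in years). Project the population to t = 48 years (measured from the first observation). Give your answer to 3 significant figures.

≈ 19,100 fish

r = ln(2730/1530) / 11 ≈ 0.052639 per year
P(48) = 1530 · e^(0.052639·48) = 1530 · 12.51206 ≈ 19143.46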